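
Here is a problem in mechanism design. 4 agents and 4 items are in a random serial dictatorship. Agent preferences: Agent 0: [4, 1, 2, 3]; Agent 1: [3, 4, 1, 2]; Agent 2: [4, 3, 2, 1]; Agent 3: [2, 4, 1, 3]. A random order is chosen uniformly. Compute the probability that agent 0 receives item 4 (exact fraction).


Step 1: Agent 0 wants item 4
Step 2: There are 24 possible orderings of agents
Step 3: In 12 orderings, agent 0 gets item 4
Step 4: Probability = 12/24 = 1/2

1/2


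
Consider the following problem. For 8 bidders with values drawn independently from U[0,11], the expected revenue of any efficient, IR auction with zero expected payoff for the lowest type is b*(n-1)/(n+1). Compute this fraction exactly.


Step 1: By Revenue Equivalence, expected revenue = b*(n-1)/(n+1)
Step 2: Substituting n = 8, b = 11
Step 3: Revenue = 11*(8-1)/(8+1) = 11*7/9
Step 4: Revenue = 77/9

77/9


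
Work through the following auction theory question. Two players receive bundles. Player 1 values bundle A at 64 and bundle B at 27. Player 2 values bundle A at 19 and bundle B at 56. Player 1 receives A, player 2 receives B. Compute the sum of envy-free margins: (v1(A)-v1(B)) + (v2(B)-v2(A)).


Step 1: Player 1's margin = v1(A) - v1(B) = 64 - 27 = 37
Step 2: Player 2's margin = v2(B) - v2(A) = 56 - 19 = 37
Step 3: Total margin = 37 + 37 = 74

74


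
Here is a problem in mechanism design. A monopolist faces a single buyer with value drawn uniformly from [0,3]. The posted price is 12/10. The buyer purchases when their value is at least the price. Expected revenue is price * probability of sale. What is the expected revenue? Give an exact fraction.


Step 1: Posted price r = 6/5, value support [0,3]
Step 2: P(v >= r) = (3 - 6/5)/3 = 3/5
Step 3: Expected revenue = r * P(v >= r) = 6/5 * 3/5
Step 4: Revenue = 18/25

18/25


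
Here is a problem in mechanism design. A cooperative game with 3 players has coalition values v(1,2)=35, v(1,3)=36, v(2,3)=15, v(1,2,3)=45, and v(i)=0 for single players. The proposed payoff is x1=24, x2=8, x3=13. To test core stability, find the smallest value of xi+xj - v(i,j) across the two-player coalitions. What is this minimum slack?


Step 1: Slack for coalition (1,2): x1+x2 - v12 = 32 - 35 = -3
Step 2: Slack for coalition (1,3): x1+x3 - v13 = 37 - 36 = 1
Step 3: Slack for coalition (2,3): x2+x3 - v23 = 21 - 15 = 6
Step 4: Minimum slack = min(-3, 1, 6) = -3, attained by (1,2); coalition (1,2) can block (slack < 0), so the allocation is not in the core

-3


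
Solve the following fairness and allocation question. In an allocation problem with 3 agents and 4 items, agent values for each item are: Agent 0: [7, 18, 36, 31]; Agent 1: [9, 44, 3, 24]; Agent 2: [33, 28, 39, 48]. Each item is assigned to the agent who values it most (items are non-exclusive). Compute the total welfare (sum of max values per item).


Step 1: For each item, find the maximum value among all agents.
Step 2: Item 0 -> Agent 2 (value 33)
Step 3: Item 1 -> Agent 1 (value 44)
Step 4: Item 2 -> Agent 2 (value 39)
Step 5: Item 3 -> Agent 2 (value 48)
Step 6: Total welfare = 33 + 44 + 39 + 48 = 164

164


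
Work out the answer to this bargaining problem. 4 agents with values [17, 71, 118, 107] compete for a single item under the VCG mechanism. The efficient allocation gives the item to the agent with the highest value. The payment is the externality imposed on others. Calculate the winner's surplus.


Step 1: The winner is the agent with the highest value: agent 2 with value 118
Step 2: Values of other agents: [17, 71, 107]
Step 3: VCG payment = max of others' values = 107
Step 4: Surplus = 118 - 107 = 11

11


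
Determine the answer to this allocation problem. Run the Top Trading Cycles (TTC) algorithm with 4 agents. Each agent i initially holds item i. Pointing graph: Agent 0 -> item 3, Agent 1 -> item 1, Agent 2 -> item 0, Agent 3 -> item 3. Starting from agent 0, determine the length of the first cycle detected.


Step 1: Trace the pointer graph from agent 0: 0 -> 3 -> 3
Step 2: A cycle is detected when we revisit agent 3
Step 3: The cycle is: 3 -> 3
Step 4: Cycle length = 1

1


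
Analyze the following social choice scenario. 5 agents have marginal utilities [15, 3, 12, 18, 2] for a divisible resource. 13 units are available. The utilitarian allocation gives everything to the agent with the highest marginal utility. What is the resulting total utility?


Step 1: The marginal utilities are [15, 3, 12, 18, 2]
Step 2: The highest marginal utility is 18
Step 3: All 13 units go to that agent
Step 4: Total utility = 18 * 13 = 234

234


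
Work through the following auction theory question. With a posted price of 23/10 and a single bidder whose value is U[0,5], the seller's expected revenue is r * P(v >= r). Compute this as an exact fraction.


Step 1: Posted price r = 23/10, value support [0,5]
Step 2: P(v >= r) = (5 - 23/10)/5 = 27/50
Step 3: Expected revenue = r * P(v >= r) = 23/10 * 27/50
Step 4: Revenue = 621/500

621/500


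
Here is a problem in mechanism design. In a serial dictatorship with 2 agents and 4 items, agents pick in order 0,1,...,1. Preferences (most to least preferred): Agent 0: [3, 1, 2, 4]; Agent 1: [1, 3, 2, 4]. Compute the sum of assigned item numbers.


Step 1: Agent 0 picks item 3
Step 2: Agent 1 picks item 1
Step 3: Sum = 3 + 1 = 4

4


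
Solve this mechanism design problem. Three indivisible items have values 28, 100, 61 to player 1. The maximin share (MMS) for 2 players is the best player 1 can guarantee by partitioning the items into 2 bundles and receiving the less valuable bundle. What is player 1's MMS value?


Step 1: Item values = 28, 100, 61
Step 2: Enumerate all 2-bundle partitions and take the smaller bundle:
  Partition 1: {28} vs {100,61} -> bundles 28, 161; min = 28
  Partition 2: {100} vs {28,61} -> bundles 100, 89; min = 89
  Partition 3: {61} vs {28,100} -> bundles 61, 128; min = 61
Step 3: MMS = max(28, 89, 61) = 89

89


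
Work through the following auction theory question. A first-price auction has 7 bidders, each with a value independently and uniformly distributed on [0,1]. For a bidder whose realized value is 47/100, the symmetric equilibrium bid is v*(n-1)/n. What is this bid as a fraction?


Step 1: The symmetric BNE bidding function is b(v) = v * (n-1) / n
Step 2: Substitute v = 47/100 and n = 7
Step 3: b = 47/100 * 6/7
Step 4: b = 141/350

141/350


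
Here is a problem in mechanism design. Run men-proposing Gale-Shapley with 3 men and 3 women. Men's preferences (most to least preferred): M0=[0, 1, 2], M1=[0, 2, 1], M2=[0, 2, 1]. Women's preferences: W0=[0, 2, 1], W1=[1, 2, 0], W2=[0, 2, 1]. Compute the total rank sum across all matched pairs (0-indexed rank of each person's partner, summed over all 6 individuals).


Step 1: Run Gale-Shapley (men propose, women hold best offer):
  M0 proposes to W0; she accepts
  M1 proposes to W0; rejected
  M1 proposes to W2; she accepts
  M2 proposes to W0; rejected
  M2 proposes to W2; she switches from M1
  M1 proposes to W1; she accepts
Step 2: Final matching: W0-M0, W1-M1, W2-M2
Step 3: 0-indexed ranks (man's rank of his match, then woman's): 0 + 0 + 2 + 0 + 1 + 1
Step 4: Total rank sum = 4

4


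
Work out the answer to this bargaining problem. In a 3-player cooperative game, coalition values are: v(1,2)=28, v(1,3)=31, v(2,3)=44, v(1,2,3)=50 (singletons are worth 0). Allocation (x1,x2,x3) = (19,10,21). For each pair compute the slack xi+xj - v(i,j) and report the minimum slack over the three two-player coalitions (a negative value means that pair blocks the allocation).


Step 1: Slack for coalition (1,2): x1+x2 - v12 = 29 - 28 = 1
Step 2: Slack for coalition (1,3): x1+x3 - v13 = 40 - 31 = 9
Step 3: Slack for coalition (2,3): x2+x3 - v23 = 31 - 44 = -13
Step 4: Minimum slack = min(1, 9, -13) = -13, attained by (2,3); coalition (2,3) can block (slack < 0), so the allocation is not in the core

-13


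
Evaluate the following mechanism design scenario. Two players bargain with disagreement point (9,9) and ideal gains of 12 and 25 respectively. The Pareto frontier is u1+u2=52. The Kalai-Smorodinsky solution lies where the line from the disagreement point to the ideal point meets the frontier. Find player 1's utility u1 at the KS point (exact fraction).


Step 1: At the KS point, (u1-d1)/r1 = (u2-d2)/r2 = t and u1+u2 = 52
Step 2: u1 = d1 + r1*t and u2 = d2 + r2*t, so (d1 + r1*t) + (d2 + r2*t) = 52
Step 3: t = (52 - 9 - 9)/(12 + 25) = 34/37
Step 4: u1 = d1 + r1*t = 9 + 12 * 34/37 = 741/37
Step 5: (Check: u2 = d2 + r2*t = 1183/37; u1+u2 = 741/37 + 1183/37 = 52, on the frontier.)

741/37


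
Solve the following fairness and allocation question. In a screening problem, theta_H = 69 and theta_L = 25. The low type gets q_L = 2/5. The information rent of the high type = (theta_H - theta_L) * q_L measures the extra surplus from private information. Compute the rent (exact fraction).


Step 1: theta_H - theta_L = 69 - 25 = 44
Step 2: Information rent = (theta_H - theta_L) * q_L
Step 3: = 44 * 2/5
Step 4: = 88/5

88/5


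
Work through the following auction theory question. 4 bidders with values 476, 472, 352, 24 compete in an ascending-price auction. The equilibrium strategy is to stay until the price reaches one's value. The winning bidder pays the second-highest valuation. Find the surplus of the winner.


Step 1: Identify the highest value: 476
Step 2: Identify the second-highest value: 472
Step 3: The final price = second-highest value = 472
Step 4: Surplus = 476 - 472 = 4

4


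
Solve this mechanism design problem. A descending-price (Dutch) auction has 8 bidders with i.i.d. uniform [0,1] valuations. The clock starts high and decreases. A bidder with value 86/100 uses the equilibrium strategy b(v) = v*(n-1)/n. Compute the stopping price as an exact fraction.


Step 1: Dutch auctions are strategically equivalent to first-price auctions
Step 2: The equilibrium bid is b(v) = v*(n-1)/n
Step 3: b = 43/50 * 7/8
Step 4: b = 301/400

301/400


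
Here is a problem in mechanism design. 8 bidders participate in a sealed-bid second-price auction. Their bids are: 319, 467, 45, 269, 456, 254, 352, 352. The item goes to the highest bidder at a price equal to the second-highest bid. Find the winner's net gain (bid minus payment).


Step 1: Sort bids in descending order: 467, 456, 352, 352, 319, 269, 254, 45
Step 2: The winning bid is the highest: 467
Step 3: The payment equals the second-highest bid: 456
Step 4: Surplus = winner's bid - payment = 467 - 456 = 11

11


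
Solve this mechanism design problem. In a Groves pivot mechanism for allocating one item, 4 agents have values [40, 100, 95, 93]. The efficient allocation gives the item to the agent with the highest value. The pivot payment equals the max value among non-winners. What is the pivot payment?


Step 1: The efficient winner is agent 1 with value 100
Step 2: Other agents' values: [40, 95, 93]
Step 3: Pivot payment = max(others) = 95
Step 4: The winner pays 95

95


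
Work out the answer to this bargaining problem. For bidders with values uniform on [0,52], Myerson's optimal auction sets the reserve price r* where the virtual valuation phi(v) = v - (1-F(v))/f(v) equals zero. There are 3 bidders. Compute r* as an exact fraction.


Step 1: For U[0,52], F(v) = v/52 and f(v) = 1/52
Step 2: phi(v) = v - (1 - v/52)/(1/52) = v - (52 - v) = 2v - 52
Step 3: Set phi(r*) = 0: 2r* - 52 = 0
Step 4: r* = 52/2 = 26 (the number of bidders n = 3 does not enter)

26


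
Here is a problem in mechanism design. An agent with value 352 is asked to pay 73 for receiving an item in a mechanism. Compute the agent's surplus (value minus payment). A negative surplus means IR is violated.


Step 1: Surplus = value - payment = 352 - 73 = 279
Step 2: IR is satisfied (surplus >= 0)

279


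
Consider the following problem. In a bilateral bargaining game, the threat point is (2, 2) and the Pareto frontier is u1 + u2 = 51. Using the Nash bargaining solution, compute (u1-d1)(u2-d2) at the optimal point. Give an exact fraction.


Step 1: The Nash solution splits surplus symmetrically above the disagreement point
Step 2: u1 = (total + d1 - d2)/2 = (51 + 2 - 2)/2 = 51/2
Step 3: u2 = (total - d1 + d2)/2 = (51 - 2 + 2)/2 = 51/2
Step 4: Nash product = (51/2 - 2) * (51/2 - 2)
Step 5: = 47/2 * 47/2 = 2209/4

2209/4


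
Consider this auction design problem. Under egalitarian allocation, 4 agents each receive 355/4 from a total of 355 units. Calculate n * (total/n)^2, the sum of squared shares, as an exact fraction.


Step 1: Each agent's share = 355/4
Step 2: Square of each share = (355/4)^2 = 126025/16
Step 3: Sum of squares = 4 * 126025/16 = 126025/4

126025/4


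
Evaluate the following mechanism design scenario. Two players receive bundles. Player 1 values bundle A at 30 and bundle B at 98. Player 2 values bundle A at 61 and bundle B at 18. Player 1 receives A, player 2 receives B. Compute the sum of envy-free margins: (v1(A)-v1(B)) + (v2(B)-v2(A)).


Step 1: Player 1's margin = v1(A) - v1(B) = 30 - 98 = -68
Step 2: Player 2's margin = v2(B) - v2(A) = 18 - 61 = -43
Step 3: Total margin = -68 + -43 = -111

-111


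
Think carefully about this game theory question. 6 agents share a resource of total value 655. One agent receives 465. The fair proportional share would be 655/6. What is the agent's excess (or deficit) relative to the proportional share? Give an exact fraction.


Step 1: Proportional share = 655/6
Step 2: Agent's actual allocation = 465
Step 3: Excess = 465 - 655/6 = 2135/6

2135/6


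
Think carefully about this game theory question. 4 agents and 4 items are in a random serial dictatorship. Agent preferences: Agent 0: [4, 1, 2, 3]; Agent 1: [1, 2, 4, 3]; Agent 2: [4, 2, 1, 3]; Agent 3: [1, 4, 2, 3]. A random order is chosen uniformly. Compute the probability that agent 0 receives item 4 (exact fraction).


Step 1: Agent 0 wants item 4
Step 2: There are 24 possible orderings of agents
Step 3: In 11 orderings, agent 0 gets item 4
Step 4: Probability = 11/24

11/24


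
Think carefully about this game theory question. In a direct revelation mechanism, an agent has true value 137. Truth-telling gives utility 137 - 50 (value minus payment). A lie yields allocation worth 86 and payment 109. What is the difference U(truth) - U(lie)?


Step 1: U(truth) = value - payment = 137 - 50 = 87
Step 2: U(lie) = allocation - payment = 86 - 109 = -23
Step 3: IC gap = 87 - (-23) = 110

110


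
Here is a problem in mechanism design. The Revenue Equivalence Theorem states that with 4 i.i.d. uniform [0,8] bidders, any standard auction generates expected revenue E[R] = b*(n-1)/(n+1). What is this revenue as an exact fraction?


Step 1: By Revenue Equivalence, expected revenue = b*(n-1)/(n+1)
Step 2: Substituting n = 4, b = 8
Step 3: Revenue = 8*(4-1)/(4+1) = 8*3/5
Step 4: Revenue = 24/5

24/5


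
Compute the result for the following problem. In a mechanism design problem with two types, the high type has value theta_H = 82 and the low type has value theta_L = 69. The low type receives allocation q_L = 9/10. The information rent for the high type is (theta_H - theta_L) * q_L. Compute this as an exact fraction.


Step 1: theta_H - theta_L = 82 - 69 = 13
Step 2: Information rent = (theta_H - theta_L) * q_L
Step 3: = 13 * 9/10
Step 4: = 117/10

117/10


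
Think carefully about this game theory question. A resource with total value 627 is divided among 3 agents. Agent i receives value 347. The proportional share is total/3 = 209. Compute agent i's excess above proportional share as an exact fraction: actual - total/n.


Step 1: Proportional share = 627/3 = 209
Step 2: Agent's actual allocation = 347
Step 3: Excess = 347 - 209 = 138

138


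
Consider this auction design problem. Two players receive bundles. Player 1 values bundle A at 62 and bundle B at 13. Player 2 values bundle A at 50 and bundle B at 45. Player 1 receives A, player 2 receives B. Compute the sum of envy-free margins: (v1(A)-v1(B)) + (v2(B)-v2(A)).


Step 1: Player 1's margin = v1(A) - v1(B) = 62 - 13 = 49
Step 2: Player 2's margin = v2(B) - v2(A) = 45 - 50 = -5
Step 3: Total margin = 49 + -5 = 44

44


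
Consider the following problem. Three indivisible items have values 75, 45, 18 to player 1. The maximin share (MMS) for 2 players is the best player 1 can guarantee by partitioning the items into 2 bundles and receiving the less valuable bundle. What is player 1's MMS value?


Step 1: Item values = 75, 45, 18
Step 2: Enumerate all 2-bundle partitions and take the smaller bundle:
  Partition 1: {75} vs {45,18} -> bundles 75, 63; min = 63
  Partition 2: {45} vs {75,18} -> bundles 45, 93; min = 45
  Partition 3: {18} vs {75,45} -> bundles 18, 120; min = 18
Step 3: MMS = max(63, 45, 18) = 63

63


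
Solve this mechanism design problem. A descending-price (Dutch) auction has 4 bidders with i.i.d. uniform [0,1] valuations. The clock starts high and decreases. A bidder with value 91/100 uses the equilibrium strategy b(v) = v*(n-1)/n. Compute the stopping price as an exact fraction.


Step 1: Dutch auctions are strategically equivalent to first-price auctions
Step 2: The equilibrium bid is b(v) = v*(n-1)/n
Step 3: b = 91/100 * 3/4
Step 4: b = 273/400

273/400


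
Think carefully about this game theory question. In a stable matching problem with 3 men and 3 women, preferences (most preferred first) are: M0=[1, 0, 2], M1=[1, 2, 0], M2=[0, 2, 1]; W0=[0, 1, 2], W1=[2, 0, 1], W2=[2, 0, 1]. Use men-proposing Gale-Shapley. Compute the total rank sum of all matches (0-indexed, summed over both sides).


Step 1: Run Gale-Shapley (men propose, women hold best offer):
  M0 proposes to W1; she accepts
  M1 proposes to W1; rejected
  M1 proposes to W2; she accepts
  M2 proposes to W0; she accepts
Step 2: Final matching: W0-M2, W1-M0, W2-M1
Step 3: 0-indexed ranks (man's rank of his match, then woman's): 0 + 2 + 0 + 1 + 1 + 2
Step 4: Total rank sum = 6

6


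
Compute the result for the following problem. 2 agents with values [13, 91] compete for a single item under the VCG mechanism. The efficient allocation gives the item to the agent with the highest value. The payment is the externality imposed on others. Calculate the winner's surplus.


Step 1: The winner is the agent with the highest value: agent 1 with value 91
Step 2: Values of other agents: [13]
Step 3: VCG payment = max of others' values = 13
Step 4: Surplus = 91 - 13 = 78

78


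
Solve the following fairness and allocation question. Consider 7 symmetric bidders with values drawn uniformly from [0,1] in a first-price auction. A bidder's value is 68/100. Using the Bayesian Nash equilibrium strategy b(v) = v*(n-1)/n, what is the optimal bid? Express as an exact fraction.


Step 1: The symmetric BNE bidding function is b(v) = v * (n-1) / n
Step 2: Substitute v = 17/25 and n = 7
Step 3: b = 17/25 * 6/7
Step 4: b = 102/175

102/175


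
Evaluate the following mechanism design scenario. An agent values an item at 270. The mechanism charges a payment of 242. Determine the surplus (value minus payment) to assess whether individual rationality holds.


Step 1: Surplus = value - payment = 270 - 242 = 28
Step 2: IR is satisfied (surplus >= 0)

28


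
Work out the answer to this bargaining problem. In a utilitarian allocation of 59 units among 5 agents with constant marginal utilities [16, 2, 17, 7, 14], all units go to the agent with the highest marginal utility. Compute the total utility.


Step 1: The marginal utilities are [16, 2, 17, 7, 14]
Step 2: The highest marginal utility is 17
Step 3: All 59 units go to that agent
Step 4: Total utility = 17 * 59 = 1003

1003


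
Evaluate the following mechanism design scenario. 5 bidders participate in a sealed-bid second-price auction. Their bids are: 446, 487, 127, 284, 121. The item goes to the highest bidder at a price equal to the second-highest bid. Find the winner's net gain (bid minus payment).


Step 1: Sort bids in descending order: 487, 446, 284, 127, 121
Step 2: The winning bid is the highest: 487
Step 3: The payment equals the second-highest bid: 446
Step 4: Surplus = winner's bid - payment = 487 - 446 = 41

41


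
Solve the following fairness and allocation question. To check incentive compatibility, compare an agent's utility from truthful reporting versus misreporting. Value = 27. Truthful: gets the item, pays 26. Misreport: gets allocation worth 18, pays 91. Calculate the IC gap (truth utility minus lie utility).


Step 1: U(truth) = value - payment = 27 - 26 = 1
Step 2: U(lie) = allocation - payment = 18 - 91 = -73
Step 3: IC gap = 1 - (-73) = 74

74


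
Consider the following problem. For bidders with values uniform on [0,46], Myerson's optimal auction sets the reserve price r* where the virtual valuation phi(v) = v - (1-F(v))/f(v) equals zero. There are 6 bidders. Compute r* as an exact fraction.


Step 1: For U[0,46], F(v) = v/46 and f(v) = 1/46
Step 2: phi(v) = v - (1 - v/46)/(1/46) = v - (46 - v) = 2v - 46
Step 3: Set phi(r*) = 0: 2r* - 46 = 0
Step 4: r* = 46/2 = 23 (the number of bidders n = 6 does not enter)

23


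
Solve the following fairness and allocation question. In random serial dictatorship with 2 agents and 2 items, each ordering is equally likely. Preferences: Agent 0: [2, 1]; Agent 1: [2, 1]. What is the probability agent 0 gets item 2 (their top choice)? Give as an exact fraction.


Step 1: Agent 0 wants item 2
Step 2: There are 2 possible orderings of agents
Step 3: In 1 orderings, agent 0 gets item 2
Step 4: Probability = 1/2

1/2


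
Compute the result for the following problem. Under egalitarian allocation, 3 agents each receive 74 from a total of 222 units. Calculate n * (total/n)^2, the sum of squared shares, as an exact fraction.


Step 1: Each agent's share = 222/3 = 74
Step 2: Square of each share = (74)^2 = 5476
Step 3: Sum of squares = 3 * 5476 = 16428

16428


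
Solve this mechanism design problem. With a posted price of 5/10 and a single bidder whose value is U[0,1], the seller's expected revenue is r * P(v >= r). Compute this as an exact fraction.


Step 1: Posted price r = 1/2, value support [0,1]
Step 2: P(v >= r) = (1 - 1/2)/1 = 1/2
Step 3: Expected revenue = r * P(v >= r) = 1/2 * 1/2
Step 4: Revenue = 1/4

1/4


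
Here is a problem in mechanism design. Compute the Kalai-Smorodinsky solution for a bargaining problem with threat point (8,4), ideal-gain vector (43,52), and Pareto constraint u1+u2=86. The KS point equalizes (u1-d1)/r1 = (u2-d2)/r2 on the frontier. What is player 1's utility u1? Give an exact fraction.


Step 1: At the KS point, (u1-d1)/r1 = (u2-d2)/r2 = t and u1+u2 = 86
Step 2: u1 = d1 + r1*t and u2 = d2 + r2*t, so (d1 + r1*t) + (d2 + r2*t) = 86
Step 3: t = (86 - 8 - 4)/(43 + 52) = 74/95
Step 4: u1 = d1 + r1*t = 8 + 43 * 74/95 = 3942/95
Step 5: (Check: u2 = d2 + r2*t = 4228/95; u1+u2 = 3942/95 + 4228/95 = 86, on the frontier.)

3942/95


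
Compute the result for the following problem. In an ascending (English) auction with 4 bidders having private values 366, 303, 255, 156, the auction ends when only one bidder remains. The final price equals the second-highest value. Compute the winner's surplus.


Step 1: Identify the highest value: 366
Step 2: Identify the second-highest value: 303
Step 3: The final price = second-highest value = 303
Step 4: Surplus = 366 - 303 = 63

63


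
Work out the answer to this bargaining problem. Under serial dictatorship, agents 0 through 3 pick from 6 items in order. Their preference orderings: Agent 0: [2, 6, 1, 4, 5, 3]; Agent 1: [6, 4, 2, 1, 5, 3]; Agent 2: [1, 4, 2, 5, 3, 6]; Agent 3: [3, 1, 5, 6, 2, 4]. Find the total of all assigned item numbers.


Step 1: Agent 0 picks item 2
Step 2: Agent 1 picks item 6
Step 3: Agent 2 picks item 1
Step 4: Agent 3 picks item 3
Step 5: Sum = 2 + 6 + 1 + 3 = 12

12


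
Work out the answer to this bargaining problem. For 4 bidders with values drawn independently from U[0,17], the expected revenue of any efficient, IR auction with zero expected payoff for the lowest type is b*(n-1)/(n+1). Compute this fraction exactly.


Step 1: By Revenue Equivalence, expected revenue = b*(n-1)/(n+1)
Step 2: Substituting n = 4, b = 17
Step 3: Revenue = 17*(4-1)/(4+1) = 17*3/5
Step 4: Revenue = 51/5

51/5


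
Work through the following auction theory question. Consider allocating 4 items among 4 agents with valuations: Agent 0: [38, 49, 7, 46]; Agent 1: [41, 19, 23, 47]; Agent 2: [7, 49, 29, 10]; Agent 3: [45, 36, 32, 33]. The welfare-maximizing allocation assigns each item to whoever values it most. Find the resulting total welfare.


Step 1: For each item, find the maximum value among all agents.
Step 2: Item 0 -> Agent 3 (value 45)
Step 3: Item 1 -> Agent 0 (value 49)
Step 4: Item 2 -> Agent 3 (value 32)
Step 5: Item 3 -> Agent 1 (value 47)
Step 6: Total welfare = 45 + 49 + 32 + 47 = 173

173


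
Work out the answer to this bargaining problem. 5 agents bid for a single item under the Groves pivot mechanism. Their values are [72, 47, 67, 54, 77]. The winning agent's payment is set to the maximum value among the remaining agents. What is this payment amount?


Step 1: The efficient winner is agent 4 with value 77
Step 2: Other agents' values: [72, 47, 67, 54]
Step 3: Pivot payment = max(others) = 72
Step 4: The winner pays 72

72


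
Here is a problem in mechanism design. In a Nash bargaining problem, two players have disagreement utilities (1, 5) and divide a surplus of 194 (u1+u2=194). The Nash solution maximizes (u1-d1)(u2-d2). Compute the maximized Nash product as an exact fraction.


Step 1: The Nash solution splits surplus symmetrically above the disagreement point
Step 2: u1 = (total + d1 - d2)/2 = (194 + 1 - 5)/2 = 95
Step 3: u2 = (total - d1 + d2)/2 = (194 - 1 + 5)/2 = 99
Step 4: Nash product = (95 - 1) * (99 - 5)
Step 5: = 94 * 94 = 8836

8836


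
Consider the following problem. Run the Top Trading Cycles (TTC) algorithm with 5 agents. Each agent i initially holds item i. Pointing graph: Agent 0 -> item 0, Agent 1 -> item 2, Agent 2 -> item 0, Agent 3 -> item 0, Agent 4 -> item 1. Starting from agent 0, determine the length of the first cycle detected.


Step 1: Trace the pointer graph from agent 0: 0 -> 0
Step 2: A cycle is detected when we revisit agent 0
Step 3: The cycle is: 0 -> 0
Step 4: Cycle length = 1

1


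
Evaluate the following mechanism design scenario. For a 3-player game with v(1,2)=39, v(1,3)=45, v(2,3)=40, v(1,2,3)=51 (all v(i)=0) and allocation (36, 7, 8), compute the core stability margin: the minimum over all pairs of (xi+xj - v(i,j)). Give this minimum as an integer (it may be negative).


Step 1: Slack for coalition (1,2): x1+x2 - v12 = 43 - 39 = 4
Step 2: Slack for coalition (1,3): x1+x3 - v13 = 44 - 45 = -1
Step 3: Slack for coalition (2,3): x2+x3 - v23 = 15 - 40 = -25
Step 4: Minimum slack = min(4, -1, -25) = -25, attained by (2,3); coalition (2,3) can block (slack < 0), so the allocation is not in the core

-25


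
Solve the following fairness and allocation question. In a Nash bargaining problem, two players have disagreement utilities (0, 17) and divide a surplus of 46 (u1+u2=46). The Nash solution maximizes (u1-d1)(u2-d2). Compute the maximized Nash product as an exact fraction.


Step 1: The Nash solution splits surplus symmetrically above the disagreement point
Step 2: u1 = (total + d1 - d2)/2 = (46 + 0 - 17)/2 = 29/2
Step 3: u2 = (total - d1 + d2)/2 = (46 - 0 + 17)/2 = 63/2
Step 4: Nash product = (29/2 - 0) * (63/2 - 17)
Step 5: = 29/2 * 29/2 = 841/4

841/4


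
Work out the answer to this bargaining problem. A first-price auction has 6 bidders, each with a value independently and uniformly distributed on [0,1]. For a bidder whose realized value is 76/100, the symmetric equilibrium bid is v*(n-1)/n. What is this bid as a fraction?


Step 1: The symmetric BNE bidding function is b(v) = v * (n-1) / n
Step 2: Substitute v = 19/25 and n = 6
Step 3: b = 19/25 * 5/6
Step 4: b = 19/30

19/30


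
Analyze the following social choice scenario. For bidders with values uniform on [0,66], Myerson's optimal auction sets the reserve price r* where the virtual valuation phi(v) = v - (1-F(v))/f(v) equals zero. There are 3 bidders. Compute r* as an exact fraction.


Step 1: For U[0,66], F(v) = v/66 and f(v) = 1/66
Step 2: phi(v) = v - (1 - v/66)/(1/66) = v - (66 - v) = 2v - 66
Step 3: Set phi(r*) = 0: 2r* - 66 = 0
Step 4: r* = 66/2 = 33 (the number of bidders n = 3 does not enter)

33


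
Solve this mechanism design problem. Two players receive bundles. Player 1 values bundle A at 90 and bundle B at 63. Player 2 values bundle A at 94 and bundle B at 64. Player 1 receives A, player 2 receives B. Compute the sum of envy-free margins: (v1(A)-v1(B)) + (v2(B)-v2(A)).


Step 1: Player 1's margin = v1(A) - v1(B) = 90 - 63 = 27
Step 2: Player 2's margin = v2(B) - v2(A) = 64 - 94 = -30
Step 3: Total margin = 27 + -30 = -3

-3


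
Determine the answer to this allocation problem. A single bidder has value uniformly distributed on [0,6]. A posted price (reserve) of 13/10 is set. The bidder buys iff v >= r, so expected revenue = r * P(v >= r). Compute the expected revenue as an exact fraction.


Step 1: Posted price r = 13/10, value support [0,6]
Step 2: P(v >= r) = (6 - 13/10)/6 = 47/60
Step 3: Expected revenue = r * P(v >= r) = 13/10 * 47/60
Step 4: Revenue = 611/600

611/600


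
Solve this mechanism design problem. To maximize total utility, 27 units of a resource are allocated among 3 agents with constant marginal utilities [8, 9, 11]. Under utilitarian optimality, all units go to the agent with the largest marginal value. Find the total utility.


Step 1: The marginal utilities are [8, 9, 11]
Step 2: The highest marginal utility is 11
Step 3: All 27 units go to that agent
Step 4: Total utility = 11 * 27 = 297

297


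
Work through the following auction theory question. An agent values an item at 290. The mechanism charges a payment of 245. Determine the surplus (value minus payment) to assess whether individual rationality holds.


Step 1: Surplus = value - payment = 290 - 245 = 45
Step 2: IR is satisfied (surplus >= 0)

45


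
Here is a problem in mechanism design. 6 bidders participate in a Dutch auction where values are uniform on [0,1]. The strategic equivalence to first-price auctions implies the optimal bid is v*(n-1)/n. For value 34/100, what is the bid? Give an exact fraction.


Step 1: Dutch auctions are strategically equivalent to first-price auctions
Step 2: The equilibrium bid is b(v) = v*(n-1)/n
Step 3: b = 17/50 * 5/6
Step 4: b = 17/60

17/60


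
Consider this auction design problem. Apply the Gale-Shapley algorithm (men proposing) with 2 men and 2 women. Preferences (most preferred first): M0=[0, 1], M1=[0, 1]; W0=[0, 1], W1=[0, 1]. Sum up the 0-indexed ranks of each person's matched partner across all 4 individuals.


Step 1: Run Gale-Shapley (men propose, women hold best offer):
  M0 proposes to W0; she accepts
  M1 proposes to W0; rejected
  M1 proposes to W1; she accepts
Step 2: Final matching: W0-M0, W1-M1
Step 3: 0-indexed ranks (man's rank of his match, then woman's): 0 + 0 + 1 + 1
Step 4: Total rank sum = 2

2


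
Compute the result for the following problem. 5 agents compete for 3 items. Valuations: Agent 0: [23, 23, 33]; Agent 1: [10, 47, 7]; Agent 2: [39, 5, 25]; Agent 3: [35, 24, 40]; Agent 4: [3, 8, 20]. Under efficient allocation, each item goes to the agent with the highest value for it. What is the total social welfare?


Step 1: For each item, find the maximum value among all agents.
Step 2: Item 0 -> Agent 2 (value 39)
Step 3: Item 1 -> Agent 1 (value 47)
Step 4: Item 2 -> Agent 3 (value 40)
Step 5: Total welfare = 39 + 47 + 40 = 126

126


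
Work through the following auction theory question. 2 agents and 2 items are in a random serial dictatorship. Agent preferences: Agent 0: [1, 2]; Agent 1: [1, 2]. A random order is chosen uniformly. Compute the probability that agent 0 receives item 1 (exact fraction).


Step 1: Agent 0 wants item 1
Step 2: There are 2 possible orderings of agents
Step 3: In 1 orderings, agent 0 gets item 1
Step 4: Probability = 1/2

1/2


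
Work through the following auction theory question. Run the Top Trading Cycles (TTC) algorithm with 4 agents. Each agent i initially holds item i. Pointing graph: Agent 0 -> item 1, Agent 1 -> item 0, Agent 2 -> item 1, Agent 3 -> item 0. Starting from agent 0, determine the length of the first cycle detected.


Step 1: Trace the pointer graph from agent 0: 0 -> 1 -> 0
Step 2: A cycle is detected when we revisit agent 0
Step 3: The cycle is: 0 -> 1 -> 0
Step 4: Cycle length = 2

2


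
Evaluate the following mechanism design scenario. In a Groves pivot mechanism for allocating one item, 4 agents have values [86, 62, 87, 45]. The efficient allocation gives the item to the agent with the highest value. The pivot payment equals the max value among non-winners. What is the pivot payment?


Step 1: The efficient winner is agent 2 with value 87
Step 2: Other agents' values: [86, 62, 45]
Step 3: Pivot payment = max(others) = 86
Step 4: The winner pays 86

86


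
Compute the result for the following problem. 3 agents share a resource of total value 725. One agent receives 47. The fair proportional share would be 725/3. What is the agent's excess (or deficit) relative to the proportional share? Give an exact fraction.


Step 1: Proportional share = 725/3
Step 2: Agent's actual allocation = 47
Step 3: Excess = 47 - 725/3 = -584/3

-584/3


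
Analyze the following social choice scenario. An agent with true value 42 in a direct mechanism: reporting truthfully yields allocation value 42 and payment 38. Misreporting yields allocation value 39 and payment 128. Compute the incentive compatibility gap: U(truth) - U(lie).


Step 1: U(truth) = value - payment = 42 - 38 = 4
Step 2: U(lie) = allocation - payment = 39 - 128 = -89
Step 3: IC gap = 4 - (-89) = 93

93


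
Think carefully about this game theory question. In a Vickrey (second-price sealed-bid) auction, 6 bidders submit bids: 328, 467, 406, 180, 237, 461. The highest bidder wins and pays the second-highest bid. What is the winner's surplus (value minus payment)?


Step 1: Sort bids in descending order: 467, 461, 406, 328, 237, 180
Step 2: The winning bid is the highest: 467
Step 3: The payment equals the second-highest bid: 461
Step 4: Surplus = winner's bid - payment = 467 - 461 = 6

6


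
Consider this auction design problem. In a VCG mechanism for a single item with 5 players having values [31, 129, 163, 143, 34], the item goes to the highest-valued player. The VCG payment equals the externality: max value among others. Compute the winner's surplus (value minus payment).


Step 1: The winner is the agent with the highest value: agent 2 with value 163
Step 2: Values of other agents: [31, 129, 143, 34]
Step 3: VCG payment = max of others' values = 143
Step 4: Surplus = 163 - 143 = 20

20


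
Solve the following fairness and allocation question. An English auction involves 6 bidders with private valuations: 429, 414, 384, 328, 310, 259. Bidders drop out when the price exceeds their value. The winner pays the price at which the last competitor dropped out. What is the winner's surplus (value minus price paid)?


Step 1: Identify the highest value: 429
Step 2: Identify the second-highest value: 414
Step 3: The final price = second-highest value = 414
Step 4: Surplus = 429 - 414 = 15

15


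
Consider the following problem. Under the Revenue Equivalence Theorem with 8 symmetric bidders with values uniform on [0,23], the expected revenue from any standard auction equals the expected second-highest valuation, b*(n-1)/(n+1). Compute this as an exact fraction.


Step 1: By Revenue Equivalence, expected revenue = b*(n-1)/(n+1)
Step 2: Substituting n = 8, b = 23
Step 3: Revenue = 23*(8-1)/(8+1) = 23*7/9
Step 4: Revenue = 161/9

161/9


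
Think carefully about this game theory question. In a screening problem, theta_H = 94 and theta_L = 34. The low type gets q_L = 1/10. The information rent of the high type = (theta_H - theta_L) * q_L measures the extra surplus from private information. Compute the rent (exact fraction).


Step 1: theta_H - theta_L = 94 - 34 = 60
Step 2: Information rent = (theta_H - theta_L) * q_L
Step 3: = 60 * 1/10
Step 4: = 6

6


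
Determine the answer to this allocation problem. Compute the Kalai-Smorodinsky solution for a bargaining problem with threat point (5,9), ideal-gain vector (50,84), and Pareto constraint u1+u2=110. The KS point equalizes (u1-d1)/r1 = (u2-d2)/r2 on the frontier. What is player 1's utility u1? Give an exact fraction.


Step 1: At the KS point, (u1-d1)/r1 = (u2-d2)/r2 = t and u1+u2 = 110
Step 2: u1 = d1 + r1*t and u2 = d2 + r2*t, so (d1 + r1*t) + (d2 + r2*t) = 110
Step 3: t = (110 - 5 - 9)/(50 + 84) = 96/134 = 48/67
Step 4: u1 = d1 + r1*t = 5 + 50 * 48/67 = 2735/67
Step 5: (Check: u2 = d2 + r2*t = 4635/67; u1+u2 = 2735/67 + 4635/67 = 110, on the frontier.)

2735/67


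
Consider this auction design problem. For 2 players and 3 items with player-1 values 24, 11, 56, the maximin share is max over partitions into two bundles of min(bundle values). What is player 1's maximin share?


Step 1: Item values = 24, 11, 56
Step 2: Enumerate all 2-bundle partitions and take the smaller bundle:
  Partition 1: {24} vs {11,56} -> bundles 24, 67; min = 24
  Partition 2: {11} vs {24,56} -> bundles 11, 80; min = 11
  Partition 3: {56} vs {24,11} -> bundles 56, 35; min = 35
Step 3: MMS = max(24, 11, 35) = 35

35


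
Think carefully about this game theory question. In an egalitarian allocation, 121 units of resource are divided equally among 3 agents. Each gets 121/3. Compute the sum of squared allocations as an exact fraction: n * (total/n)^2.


Step 1: Each agent's share = 121/3
Step 2: Square of each share = (121/3)^2 = 14641/9
Step 3: Sum of squares = 3 * 14641/9 = 14641/3

14641/3


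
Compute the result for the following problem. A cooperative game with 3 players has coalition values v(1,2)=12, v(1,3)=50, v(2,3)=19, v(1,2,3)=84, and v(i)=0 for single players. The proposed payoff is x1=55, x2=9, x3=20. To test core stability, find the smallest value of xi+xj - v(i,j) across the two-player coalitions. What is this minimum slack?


Step 1: Slack for coalition (1,2): x1+x2 - v12 = 64 - 12 = 52
Step 2: Slack for coalition (1,3): x1+x3 - v13 = 75 - 50 = 25
Step 3: Slack for coalition (2,3): x2+x3 - v23 = 29 - 19 = 10
Step 4: Minimum slack = min(52, 25, 10) = 10, attained by (2,3); no pair can gain by deviating, so the allocation is in the core

10


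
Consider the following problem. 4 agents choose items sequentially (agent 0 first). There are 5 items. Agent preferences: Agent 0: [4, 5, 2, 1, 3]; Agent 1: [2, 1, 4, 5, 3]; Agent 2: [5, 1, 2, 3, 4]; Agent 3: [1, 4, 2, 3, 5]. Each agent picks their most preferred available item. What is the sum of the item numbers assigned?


Step 1: Agent 0 picks item 4
Step 2: Agent 1 picks item 2
Step 3: Agent 2 picks item 5
Step 4: Agent 3 picks item 1
Step 5: Sum = 4 + 2 + 5 + 1 = 12

12


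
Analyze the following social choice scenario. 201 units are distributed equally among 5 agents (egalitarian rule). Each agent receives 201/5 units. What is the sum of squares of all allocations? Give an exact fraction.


Step 1: Each agent's share = 201/5
Step 2: Square of each share = (201/5)^2 = 40401/25
Step 3: Sum of squares = 5 * 40401/25 = 40401/5

40401/5


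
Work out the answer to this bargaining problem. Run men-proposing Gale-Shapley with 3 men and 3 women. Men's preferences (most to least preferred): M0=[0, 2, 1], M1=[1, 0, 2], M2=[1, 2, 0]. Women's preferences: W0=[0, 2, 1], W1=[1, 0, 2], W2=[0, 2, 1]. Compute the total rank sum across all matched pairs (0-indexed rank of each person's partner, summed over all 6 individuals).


Step 1: Run Gale-Shapley (men propose, women hold best offer):
  M0 proposes to W0; she accepts
  M1 proposes to W1; she accepts
  M2 proposes to W1; rejected
  M2 proposes to W2; she accepts
Step 2: Final matching: W0-M0, W1-M1, W2-M2
Step 3: 0-indexed ranks (man's rank of his match, then woman's): 0 + 0 + 0 + 0 + 1 + 1
Step 4: Total rank sum = 2

2
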